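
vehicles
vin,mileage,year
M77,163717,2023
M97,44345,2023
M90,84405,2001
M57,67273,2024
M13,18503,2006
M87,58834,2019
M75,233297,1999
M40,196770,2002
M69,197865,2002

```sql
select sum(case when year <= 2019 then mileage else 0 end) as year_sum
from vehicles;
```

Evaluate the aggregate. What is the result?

vin=M77: ✗
vin=M97: ✗
vin=M90: ✓ → 84405
vin=M57: ✗
vin=M13: ✓ → 18503
vin=M87: ✓ → 58834
vin=M75: ✓ → 233297
vin=M40: ✓ → 196770
vin=M69: ✓ → 197865
year_sum = 84405 + 18503 + 58834 + 233297 + 196770 + 197865 = 789674

789674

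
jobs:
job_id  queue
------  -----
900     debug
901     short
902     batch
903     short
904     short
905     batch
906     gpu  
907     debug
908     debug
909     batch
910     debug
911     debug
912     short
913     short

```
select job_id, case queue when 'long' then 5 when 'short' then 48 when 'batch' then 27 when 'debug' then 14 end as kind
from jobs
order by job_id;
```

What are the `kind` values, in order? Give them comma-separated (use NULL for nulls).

job_id=900: queue='debug' → 14
job_id=901: queue='short' → 48
job_id=902: queue='batch' → 27
job_id=903: queue='short' → 48
job_id=904: queue='short' → 48
job_id=905: queue='batch' → 27
job_id=906: (no match → NULL) → NULL
job_id=907: queue='debug' → 14
job_id=908: queue='debug' → 14
job_id=909: queue='batch' → 27
job_id=910: queue='debug' → 14
job_id=911: queue='debug' → 14
job_id=912: queue='short' → 48
job_id=913: queue='short' → 48

14, 48, 27, 48, 48, 27, NULL, 14, 14, 27, 14, 14, 48, 48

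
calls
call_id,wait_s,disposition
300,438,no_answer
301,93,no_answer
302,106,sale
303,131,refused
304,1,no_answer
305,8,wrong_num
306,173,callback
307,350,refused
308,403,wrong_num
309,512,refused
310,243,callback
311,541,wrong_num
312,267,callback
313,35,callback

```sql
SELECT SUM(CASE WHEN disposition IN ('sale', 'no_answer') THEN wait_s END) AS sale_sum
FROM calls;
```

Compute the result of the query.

call_id=300: ✓ → 438
call_id=301: ✓ → 93
call_id=302: ✓ → 106
call_id=303: ✗
call_id=304: ✓ → 1
call_id=305: ✗
call_id=306: ✗
call_id=307: ✗
call_id=308: ✗
call_id=309: ✗
call_id=310: ✗
call_id=311: ✗
call_id=312: ✗
call_id=313: ✗
sale_sum = 438 + 93 + 106 + 1 = 638

638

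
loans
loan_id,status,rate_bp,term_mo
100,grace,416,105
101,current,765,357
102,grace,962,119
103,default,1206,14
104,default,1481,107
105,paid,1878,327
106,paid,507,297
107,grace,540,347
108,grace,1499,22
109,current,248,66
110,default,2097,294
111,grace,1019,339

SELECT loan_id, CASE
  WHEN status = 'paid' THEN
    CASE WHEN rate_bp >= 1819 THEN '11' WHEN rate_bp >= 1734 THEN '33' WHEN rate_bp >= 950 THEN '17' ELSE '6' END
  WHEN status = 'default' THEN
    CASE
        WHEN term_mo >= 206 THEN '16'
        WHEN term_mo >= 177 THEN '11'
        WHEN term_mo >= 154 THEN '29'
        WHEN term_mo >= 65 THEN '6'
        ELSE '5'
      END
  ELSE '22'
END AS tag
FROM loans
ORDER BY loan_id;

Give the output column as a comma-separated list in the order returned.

loan_id=100: status='grace' → outer ELSE → 22
loan_id=101: status='current' → outer ELSE → 22
loan_id=102: status='grace' → outer ELSE → 22
loan_id=103: status='default' → inner[ELSE] → 5
loan_id=104: status='default' → inner[term_mo >= 65] → 6
loan_id=105: status='paid' → inner[rate_bp >= 1819] → 11
loan_id=106: status='paid' → inner[ELSE] → 6
loan_id=107: status='grace' → outer ELSE → 22
loan_id=108: status='grace' → outer ELSE → 22
loan_id=109: status='current' → outer ELSE → 22
loan_id=110: status='default' → inner[term_mo >= 206] → 16
loan_id=111: status='grace' → outer ELSE → 22

22, 22, 22, 5, 6, 11, 6, 22, 22, 22, 16, 22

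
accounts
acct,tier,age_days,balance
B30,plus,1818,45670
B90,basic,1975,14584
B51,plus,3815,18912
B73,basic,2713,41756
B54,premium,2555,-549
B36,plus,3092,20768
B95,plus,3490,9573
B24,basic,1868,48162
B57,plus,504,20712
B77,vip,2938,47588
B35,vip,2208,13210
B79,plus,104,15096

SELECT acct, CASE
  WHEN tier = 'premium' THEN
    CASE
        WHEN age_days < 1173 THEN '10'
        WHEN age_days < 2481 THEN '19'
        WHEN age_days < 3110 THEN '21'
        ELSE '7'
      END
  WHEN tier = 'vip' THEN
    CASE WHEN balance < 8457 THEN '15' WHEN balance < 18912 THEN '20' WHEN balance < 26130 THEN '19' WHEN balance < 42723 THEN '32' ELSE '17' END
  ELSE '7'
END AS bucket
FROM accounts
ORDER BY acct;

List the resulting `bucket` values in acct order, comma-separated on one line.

7, 7, 20, 7, 7, 21, 7, 7, 17, 7, 7, 7

acct=B24: tier='basic' → outer ELSE → 7
acct=B30: tier='plus' → outer ELSE → 7
acct=B35: tier='vip' → inner[balance < 18912] → 20
acct=B36: tier='plus' → outer ELSE → 7
acct=B51: tier='plus' → outer ELSE → 7
acct=B54: tier='premium' → inner[age_days < 3110] → 21
acct=B57: tier='plus' → outer ELSE → 7
acct=B73: tier='basic' → outer ELSE → 7
acct=B77: tier='vip' → inner[ELSE] → 17
acct=B79: tier='plus' → outer ELSE → 7
acct=B90: tier='basic' → outer ELSE → 7
acct=B95: tier='plus' → outer ELSE → 7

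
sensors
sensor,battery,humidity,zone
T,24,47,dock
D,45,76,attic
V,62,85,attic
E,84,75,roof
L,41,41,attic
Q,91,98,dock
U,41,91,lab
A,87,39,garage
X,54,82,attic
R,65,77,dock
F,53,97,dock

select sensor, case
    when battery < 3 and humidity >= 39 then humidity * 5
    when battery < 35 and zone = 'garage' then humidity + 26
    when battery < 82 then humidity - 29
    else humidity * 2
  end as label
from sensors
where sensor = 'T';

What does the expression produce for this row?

18

sensor = T: battery=24, humidity=47, zone=dock.
battery < 3 and humidity >= 39 → false
battery < 35 and zone = 'garage' → false
battery < 82 → true → 18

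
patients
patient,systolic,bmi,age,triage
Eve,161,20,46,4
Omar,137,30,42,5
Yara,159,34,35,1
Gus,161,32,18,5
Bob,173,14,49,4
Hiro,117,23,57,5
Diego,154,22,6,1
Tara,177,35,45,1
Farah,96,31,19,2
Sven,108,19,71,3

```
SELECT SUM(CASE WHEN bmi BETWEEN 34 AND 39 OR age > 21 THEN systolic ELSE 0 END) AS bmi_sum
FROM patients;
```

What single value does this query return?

1032

patient=Eve: ✓ → 161
patient=Omar: ✓ → 137
patient=Yara: ✓ → 159
patient=Gus: ✗
patient=Bob: ✓ → 173
patient=Hiro: ✓ → 117
patient=Diego: ✗
patient=Tara: ✓ → 177
patient=Farah: ✗
patient=Sven: ✓ → 108
bmi_sum = 161 + 137 + 159 + 173 + 117 + 177 + 108 = 1032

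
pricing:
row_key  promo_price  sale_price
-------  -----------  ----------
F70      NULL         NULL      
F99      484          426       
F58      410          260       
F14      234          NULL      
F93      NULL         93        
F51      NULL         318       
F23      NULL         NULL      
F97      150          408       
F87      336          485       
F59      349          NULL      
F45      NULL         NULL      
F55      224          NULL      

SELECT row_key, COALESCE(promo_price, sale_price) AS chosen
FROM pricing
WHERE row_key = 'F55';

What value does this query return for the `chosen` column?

224

row_key = F55: promo_price=224, sale_price=NULL.
promo_price=224 → 224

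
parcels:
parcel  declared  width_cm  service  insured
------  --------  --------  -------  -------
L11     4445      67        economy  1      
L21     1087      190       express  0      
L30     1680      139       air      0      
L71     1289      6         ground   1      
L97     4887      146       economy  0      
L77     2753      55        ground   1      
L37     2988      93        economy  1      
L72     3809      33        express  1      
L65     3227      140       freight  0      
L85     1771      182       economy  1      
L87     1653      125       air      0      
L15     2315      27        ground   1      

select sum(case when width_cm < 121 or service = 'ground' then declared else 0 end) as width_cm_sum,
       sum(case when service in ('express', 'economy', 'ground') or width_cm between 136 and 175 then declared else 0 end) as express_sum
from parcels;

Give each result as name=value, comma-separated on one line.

[width_cm_sum: width_cm < 121 or service = 'ground']
parcel=L11: ✓ → 4445
parcel=L21: ✗
parcel=L30: ✗
parcel=L71: ✓ → 1289
parcel=L97: ✗
parcel=L77: ✓ → 2753
parcel=L37: ✓ → 2988
parcel=L72: ✓ → 3809
parcel=L65: ✗
parcel=L85: ✗
parcel=L87: ✗
parcel=L15: ✓ → 2315
width_cm_sum = 4445 + 1289 + 2753 + 2988 + 3809 + 2315 = 17599
—
[express_sum: service in ('express', 'economy', 'ground') or width_cm between 136 and 175]
parcel=L11: ✓ → 4445
parcel=L21: ✓ → 1087
parcel=L30: ✓ → 1680
parcel=L71: ✓ → 1289
parcel=L97: ✓ → 4887
parcel=L77: ✓ → 2753
parcel=L37: ✓ → 2988
parcel=L72: ✓ → 3809
parcel=L65: ✓ → 3227
parcel=L85: ✓ → 1771
parcel=L87: ✗
parcel=L15: ✓ → 2315
express_sum = 4445 + 1087 + 1680 + 1289 + 4887 + 2753 + 2988 + 3809 + 3227 + 1771 + 2315 = 30251

width_cm_sum=17599, express_sum=30251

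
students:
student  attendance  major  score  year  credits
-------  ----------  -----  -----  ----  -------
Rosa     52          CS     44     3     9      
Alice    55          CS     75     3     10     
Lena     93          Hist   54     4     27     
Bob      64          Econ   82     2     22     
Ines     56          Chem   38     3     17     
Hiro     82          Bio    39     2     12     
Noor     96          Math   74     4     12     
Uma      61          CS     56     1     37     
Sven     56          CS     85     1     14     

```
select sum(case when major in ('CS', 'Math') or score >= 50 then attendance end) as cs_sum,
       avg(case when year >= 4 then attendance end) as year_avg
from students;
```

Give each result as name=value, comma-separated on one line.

cs_sum=477, year_avg=94.5

[cs_sum: major in ('CS', 'Math') or score >= 50]
student=Rosa: ✓ → 52
student=Alice: ✓ → 55
student=Lena: ✓ → 93
student=Bob: ✓ → 64
student=Ines: ✗
student=Hiro: ✗
student=Noor: ✓ → 96
student=Uma: ✓ → 61
student=Sven: ✓ → 56
cs_sum = 52 + 55 + 93 + 64 + 96 + 61 + 56 = 477
—
[year_avg: year >= 4]
student=Rosa: ✗
student=Alice: ✗
student=Lena: ✓ → 93
student=Bob: ✗
student=Ines: ✗
student=Hiro: ✗
student=Noor: ✓ → 96
student=Uma: ✗
student=Sven: ✗
year_avg = (93 + 96) / 2 = 94.5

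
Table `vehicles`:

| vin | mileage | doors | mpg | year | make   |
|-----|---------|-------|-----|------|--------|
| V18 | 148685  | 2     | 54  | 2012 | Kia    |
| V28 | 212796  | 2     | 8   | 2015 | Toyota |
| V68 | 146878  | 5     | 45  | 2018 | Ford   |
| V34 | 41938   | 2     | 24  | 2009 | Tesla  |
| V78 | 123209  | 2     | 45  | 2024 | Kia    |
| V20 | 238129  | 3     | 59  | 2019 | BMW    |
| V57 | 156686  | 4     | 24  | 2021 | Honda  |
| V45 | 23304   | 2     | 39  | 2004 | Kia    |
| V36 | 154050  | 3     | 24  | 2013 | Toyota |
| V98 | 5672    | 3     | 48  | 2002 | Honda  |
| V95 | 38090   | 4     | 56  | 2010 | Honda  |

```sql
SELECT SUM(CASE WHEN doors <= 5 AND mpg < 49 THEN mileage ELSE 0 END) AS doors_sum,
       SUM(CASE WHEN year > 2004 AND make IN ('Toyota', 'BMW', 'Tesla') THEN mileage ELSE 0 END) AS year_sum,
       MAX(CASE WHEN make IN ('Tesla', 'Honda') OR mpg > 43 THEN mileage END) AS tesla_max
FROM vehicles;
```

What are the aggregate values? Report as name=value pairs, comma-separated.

[doors_sum: doors <= 5 AND mpg < 49]
vin=V18: ✗
vin=V28: ✓ → 212796
vin=V68: ✓ → 146878
vin=V34: ✓ → 41938
vin=V78: ✓ → 123209
vin=V20: ✗
vin=V57: ✓ → 156686
vin=V45: ✓ → 23304
vin=V36: ✓ → 154050
vin=V98: ✓ → 5672
vin=V95: ✗
doors_sum = 212796 + 146878 + 41938 + 123209 + 156686 + 23304 + 154050 + 5672 = 864533
—
[year_sum: year > 2004 AND make IN ('Toyota', 'BMW', 'Tesla')]
vin=V18: ✗
vin=V28: ✓ → 212796
vin=V68: ✗
vin=V34: ✓ → 41938
vin=V78: ✗
vin=V20: ✓ → 238129
vin=V57: ✗
vin=V45: ✗
vin=V36: ✓ → 154050
vin=V98: ✗
vin=V95: ✗
year_sum = 212796 + 41938 + 238129 + 154050 = 646913
—
[tesla_max: make IN ('Tesla', 'Honda') OR mpg > 43]
vin=V18: ✓ → 148685
vin=V28: ✗
vin=V68: ✓ → 146878
vin=V34: ✓ → 41938
vin=V78: ✓ → 123209
vin=V20: ✓ → 238129
vin=V57: ✓ → 156686
vin=V45: ✗
vin=V36: ✗
vin=V98: ✓ → 5672
vin=V95: ✓ → 38090
tesla_max = MAX(148685, 146878, 41938, 123209, 238129, 156686, 5672, 38090) = 238129

doors_sum=864533, year_sum=646913, tesla_max=238129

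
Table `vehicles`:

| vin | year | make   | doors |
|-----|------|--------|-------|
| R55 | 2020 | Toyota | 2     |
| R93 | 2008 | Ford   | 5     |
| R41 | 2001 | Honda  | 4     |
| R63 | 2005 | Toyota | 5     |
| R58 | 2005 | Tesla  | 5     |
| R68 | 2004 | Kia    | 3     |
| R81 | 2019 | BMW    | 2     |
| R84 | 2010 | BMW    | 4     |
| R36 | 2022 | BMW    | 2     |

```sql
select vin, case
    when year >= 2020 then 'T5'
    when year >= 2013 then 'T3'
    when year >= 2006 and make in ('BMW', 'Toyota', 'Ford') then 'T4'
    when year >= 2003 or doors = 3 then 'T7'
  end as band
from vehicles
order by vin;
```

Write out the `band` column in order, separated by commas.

T5, NULL, T5, T7, T7, T7, T3, T4, T4

vin=R36: year >= 2020 → T5
vin=R41: (no match → NULL) → NULL
vin=R55: year >= 2020 → T5
vin=R58: year >= 2003 or doors = 3 → T7
vin=R63: year >= 2003 or doors = 3 → T7
vin=R68: year >= 2003 or doors = 3 → T7
vin=R81: year >= 2013 → T3
vin=R84: year >= 2006 and make in ('BMW', 'Toyota', 'Ford') → T4
vin=R93: year >= 2006 and make in ('BMW', 'Toyota', 'Ford') → T4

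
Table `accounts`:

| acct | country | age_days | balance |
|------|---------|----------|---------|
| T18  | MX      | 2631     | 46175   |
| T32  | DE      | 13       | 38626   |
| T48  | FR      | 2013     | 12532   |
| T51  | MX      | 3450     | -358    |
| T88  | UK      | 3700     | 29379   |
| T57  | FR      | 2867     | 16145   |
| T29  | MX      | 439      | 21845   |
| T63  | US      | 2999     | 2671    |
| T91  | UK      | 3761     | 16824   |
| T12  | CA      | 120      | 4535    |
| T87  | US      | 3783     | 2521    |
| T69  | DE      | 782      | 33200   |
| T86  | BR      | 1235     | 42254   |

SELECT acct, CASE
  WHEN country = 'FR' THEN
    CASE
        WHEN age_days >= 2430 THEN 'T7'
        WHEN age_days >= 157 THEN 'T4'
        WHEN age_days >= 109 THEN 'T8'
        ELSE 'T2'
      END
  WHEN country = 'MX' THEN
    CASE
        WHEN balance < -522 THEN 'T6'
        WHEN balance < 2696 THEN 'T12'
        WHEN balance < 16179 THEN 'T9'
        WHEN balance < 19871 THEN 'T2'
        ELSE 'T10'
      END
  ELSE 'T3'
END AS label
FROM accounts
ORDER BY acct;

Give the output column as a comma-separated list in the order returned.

acct=T12: country='CA' → outer ELSE → T3
acct=T18: country='MX' → inner[ELSE] → T10
acct=T29: country='MX' → inner[ELSE] → T10
acct=T32: country='DE' → outer ELSE → T3
acct=T48: country='FR' → inner[age_days >= 157] → T4
acct=T51: country='MX' → inner[balance < 2696] → T12
acct=T57: country='FR' → inner[age_days >= 2430] → T7
acct=T63: country='US' → outer ELSE → T3
acct=T69: country='DE' → outer ELSE → T3
acct=T86: country='BR' → outer ELSE → T3
acct=T87: country='US' → outer ELSE → T3
acct=T88: country='UK' → outer ELSE → T3
acct=T91: country='UK' → outer ELSE → T3

T3, T10, T10, T3, T4, T12, T7, T3, T3, T3, T3, T3, T3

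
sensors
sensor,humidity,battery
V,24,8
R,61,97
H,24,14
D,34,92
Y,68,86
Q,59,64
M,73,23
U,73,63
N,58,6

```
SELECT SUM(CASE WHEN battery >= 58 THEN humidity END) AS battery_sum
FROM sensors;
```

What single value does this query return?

295

sensor=V: ✗
sensor=R: ✓ → 61
sensor=H: ✗
sensor=D: ✓ → 34
sensor=Y: ✓ → 68
sensor=Q: ✓ → 59
sensor=M: ✗
sensor=U: ✓ → 73
sensor=N: ✗
battery_sum = 61 + 34 + 68 + 59 + 73 = 295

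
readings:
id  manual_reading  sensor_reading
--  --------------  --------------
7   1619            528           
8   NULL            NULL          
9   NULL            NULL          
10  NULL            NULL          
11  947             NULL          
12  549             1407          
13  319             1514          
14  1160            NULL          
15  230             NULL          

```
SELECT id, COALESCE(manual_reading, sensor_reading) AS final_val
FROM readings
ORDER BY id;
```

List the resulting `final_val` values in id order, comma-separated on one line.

id=7: manual_reading=1619 → 1619
id=8: manual_reading=NULL, sensor_reading=NULL (all NULL) → NULL
id=9: manual_reading=NULL, sensor_reading=NULL (all NULL) → NULL
id=10: manual_reading=NULL, sensor_reading=NULL (all NULL) → NULL
id=11: manual_reading=947 → 947
id=12: manual_reading=549 → 549
id=13: manual_reading=319 → 319
id=14: manual_reading=1160 → 1160
id=15: manual_reading=230 → 230

1619, NULL, NULL, NULL, 947, 549, 319, 1160, 230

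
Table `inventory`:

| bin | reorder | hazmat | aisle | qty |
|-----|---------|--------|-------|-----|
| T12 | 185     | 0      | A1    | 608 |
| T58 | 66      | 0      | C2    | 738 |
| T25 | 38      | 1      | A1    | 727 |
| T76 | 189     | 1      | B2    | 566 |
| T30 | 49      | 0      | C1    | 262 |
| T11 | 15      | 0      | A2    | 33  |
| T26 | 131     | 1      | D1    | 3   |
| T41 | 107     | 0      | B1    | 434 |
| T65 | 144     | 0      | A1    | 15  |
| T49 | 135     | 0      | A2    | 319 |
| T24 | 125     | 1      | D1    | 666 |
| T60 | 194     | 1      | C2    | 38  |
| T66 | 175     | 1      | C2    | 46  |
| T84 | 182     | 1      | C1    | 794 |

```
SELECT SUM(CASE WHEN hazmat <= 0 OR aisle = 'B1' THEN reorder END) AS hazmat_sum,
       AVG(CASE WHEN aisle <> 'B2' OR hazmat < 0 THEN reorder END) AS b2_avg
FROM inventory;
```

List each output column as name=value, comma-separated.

[hazmat_sum: hazmat <= 0 OR aisle = 'B1']
bin=T12: ✓ → 185
bin=T58: ✓ → 66
bin=T25: ✗
bin=T76: ✗
bin=T30: ✓ → 49
bin=T11: ✓ → 15
bin=T26: ✗
bin=T41: ✓ → 107
bin=T65: ✓ → 144
bin=T49: ✓ → 135
bin=T24: ✗
bin=T60: ✗
bin=T66: ✗
bin=T84: ✗
hazmat_sum = 185 + 66 + 49 + 15 + 107 + 144 + 135 = 701
—
[b2_avg: aisle <> 'B2' OR hazmat < 0]
bin=T12: ✓ → 185
bin=T58: ✓ → 66
bin=T25: ✓ → 38
bin=T76: ✗
bin=T30: ✓ → 49
bin=T11: ✓ → 15
bin=T26: ✓ → 131
bin=T41: ✓ → 107
bin=T65: ✓ → 144
bin=T49: ✓ → 135
bin=T24: ✓ → 125
bin=T60: ✓ → 194
bin=T66: ✓ → 175
bin=T84: ✓ → 182
b2_avg = (185 + 66 + 38 + 49 + 15 + 131 + 107 + 144 + 135 + 125 + 194 + 175 + 182) / 13 = 118.9230769231

hazmat_sum=701, b2_avg=118.9230769231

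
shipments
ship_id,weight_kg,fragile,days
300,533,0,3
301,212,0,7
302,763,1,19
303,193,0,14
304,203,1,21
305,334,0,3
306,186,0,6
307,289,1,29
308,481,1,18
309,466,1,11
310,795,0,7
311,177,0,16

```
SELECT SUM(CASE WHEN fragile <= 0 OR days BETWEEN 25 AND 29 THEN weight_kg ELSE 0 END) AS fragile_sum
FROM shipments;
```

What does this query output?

ship_id=300: ✓ → 533
ship_id=301: ✓ → 212
ship_id=302: ✗
ship_id=303: ✓ → 193
ship_id=304: ✗
ship_id=305: ✓ → 334
ship_id=306: ✓ → 186
ship_id=307: ✓ → 289
ship_id=308: ✗
ship_id=309: ✗
ship_id=310: ✓ → 795
ship_id=311: ✓ → 177
fragile_sum = 533 + 212 + 193 + 334 + 186 + 289 + 795 + 177 = 2719

2719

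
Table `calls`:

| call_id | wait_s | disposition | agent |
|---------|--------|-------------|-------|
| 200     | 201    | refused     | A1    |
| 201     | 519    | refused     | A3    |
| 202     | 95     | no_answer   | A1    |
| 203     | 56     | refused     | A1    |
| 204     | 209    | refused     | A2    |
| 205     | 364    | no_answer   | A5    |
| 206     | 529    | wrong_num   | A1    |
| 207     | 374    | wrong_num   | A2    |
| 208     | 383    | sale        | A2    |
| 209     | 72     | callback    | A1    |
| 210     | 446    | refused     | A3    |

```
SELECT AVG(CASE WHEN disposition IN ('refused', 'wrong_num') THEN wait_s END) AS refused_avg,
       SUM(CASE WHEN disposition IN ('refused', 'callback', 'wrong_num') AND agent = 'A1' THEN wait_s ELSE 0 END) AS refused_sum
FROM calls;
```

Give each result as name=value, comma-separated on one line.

[refused_avg: disposition IN ('refused', 'wrong_num')]
call_id=200: ✓ → 201
call_id=201: ✓ → 519
call_id=202: ✗
call_id=203: ✓ → 56
call_id=204: ✓ → 209
call_id=205: ✗
call_id=206: ✓ → 529
call_id=207: ✓ → 374
call_id=208: ✗
call_id=209: ✗
call_id=210: ✓ → 446
refused_avg = (201 + 519 + 56 + 209 + 529 + 374 + 446) / 7 = 333.4285714286
—
[refused_sum: disposition IN ('refused', 'callback', 'wrong_num') AND agent = 'A1']
call_id=200: ✓ → 201
call_id=201: ✗
call_id=202: ✗
call_id=203: ✓ → 56
call_id=204: ✗
call_id=205: ✗
call_id=206: ✓ → 529
call_id=207: ✗
call_id=208: ✗
call_id=209: ✓ → 72
call_id=210: ✗
refused_sum = 201 + 56 + 529 + 72 = 858

refused_avg=333.4285714286, refused_sum=858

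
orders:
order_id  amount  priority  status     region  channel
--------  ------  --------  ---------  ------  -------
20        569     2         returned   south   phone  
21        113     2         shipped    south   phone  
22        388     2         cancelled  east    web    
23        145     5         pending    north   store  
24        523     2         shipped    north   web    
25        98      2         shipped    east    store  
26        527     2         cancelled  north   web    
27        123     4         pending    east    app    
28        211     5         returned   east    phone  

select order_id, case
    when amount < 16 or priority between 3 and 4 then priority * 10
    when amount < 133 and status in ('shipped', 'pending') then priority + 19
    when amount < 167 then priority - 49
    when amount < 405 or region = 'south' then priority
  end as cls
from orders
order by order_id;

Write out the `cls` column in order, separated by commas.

order_id=20: amount < 405 or region = 'south' → 2
order_id=21: amount < 133 and status in ('shipped', 'pending') → 21
order_id=22: amount < 405 or region = 'south' → 2
order_id=23: amount < 167 → -44
order_id=24: (no match → NULL) → NULL
order_id=25: amount < 133 and status in ('shipped', 'pending') → 21
order_id=26: (no match → NULL) → NULL
order_id=27: amount < 16 or priority between 3 and 4 → 40
order_id=28: amount < 405 or region = 'south' → 5

2, 21, 2, -44, NULL, 21, NULL, 40, 5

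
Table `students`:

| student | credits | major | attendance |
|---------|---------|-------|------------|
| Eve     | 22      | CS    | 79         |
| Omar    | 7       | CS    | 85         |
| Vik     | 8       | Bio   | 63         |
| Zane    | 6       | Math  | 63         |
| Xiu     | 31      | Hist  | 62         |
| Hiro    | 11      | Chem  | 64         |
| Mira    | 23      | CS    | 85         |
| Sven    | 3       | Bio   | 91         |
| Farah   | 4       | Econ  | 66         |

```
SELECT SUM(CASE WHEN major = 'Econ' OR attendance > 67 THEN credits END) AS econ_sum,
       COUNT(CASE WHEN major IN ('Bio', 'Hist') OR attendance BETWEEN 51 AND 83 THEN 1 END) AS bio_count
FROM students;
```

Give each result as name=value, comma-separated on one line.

econ_sum=59, bio_count=7

[econ_sum: major = 'Econ' OR attendance > 67]
student=Eve: ✓ → 22
student=Omar: ✓ → 7
student=Vik: ✗
student=Zane: ✗
student=Xiu: ✗
student=Hiro: ✗
student=Mira: ✓ → 23
student=Sven: ✓ → 3
student=Farah: ✓ → 4
econ_sum = 22 + 7 + 23 + 3 + 4 = 59
—
[bio_count: major IN ('Bio', 'Hist') OR attendance BETWEEN 51 AND 83]
student=Eve: ✓ → 1
student=Omar: ✗
student=Vik: ✓ → 1
student=Zane: ✓ → 1
student=Xiu: ✓ → 1
student=Hiro: ✓ → 1
student=Mira: ✗
student=Sven: ✓ → 1
student=Farah: ✓ → 1
bio_count = COUNT(1, 1, 1, 1, 1, 1, 1) = 7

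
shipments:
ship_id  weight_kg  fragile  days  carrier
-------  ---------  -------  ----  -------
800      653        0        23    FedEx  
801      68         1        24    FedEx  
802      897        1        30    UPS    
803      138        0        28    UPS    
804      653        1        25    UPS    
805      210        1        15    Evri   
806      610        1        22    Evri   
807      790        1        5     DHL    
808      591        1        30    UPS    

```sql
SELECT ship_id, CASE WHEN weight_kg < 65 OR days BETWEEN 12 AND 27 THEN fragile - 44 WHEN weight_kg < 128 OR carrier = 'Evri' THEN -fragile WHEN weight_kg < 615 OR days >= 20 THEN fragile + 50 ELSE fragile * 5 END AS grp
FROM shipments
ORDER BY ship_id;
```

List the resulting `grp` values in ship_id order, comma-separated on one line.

ship_id=800: weight_kg < 65 OR days BETWEEN 12 AND 27 → -44
ship_id=801: weight_kg < 65 OR days BETWEEN 12 AND 27 → -43
ship_id=802: weight_kg < 615 OR days >= 20 → 51
ship_id=803: weight_kg < 615 OR days >= 20 → 50
ship_id=804: weight_kg < 65 OR days BETWEEN 12 AND 27 → -43
ship_id=805: weight_kg < 65 OR days BETWEEN 12 AND 27 → -43
ship_id=806: weight_kg < 65 OR days BETWEEN 12 AND 27 → -43
ship_id=807: ELSE → 5
ship_id=808: weight_kg < 615 OR days >= 20 → 51

-44, -43, 51, 50, -43, -43, -43, 5, 51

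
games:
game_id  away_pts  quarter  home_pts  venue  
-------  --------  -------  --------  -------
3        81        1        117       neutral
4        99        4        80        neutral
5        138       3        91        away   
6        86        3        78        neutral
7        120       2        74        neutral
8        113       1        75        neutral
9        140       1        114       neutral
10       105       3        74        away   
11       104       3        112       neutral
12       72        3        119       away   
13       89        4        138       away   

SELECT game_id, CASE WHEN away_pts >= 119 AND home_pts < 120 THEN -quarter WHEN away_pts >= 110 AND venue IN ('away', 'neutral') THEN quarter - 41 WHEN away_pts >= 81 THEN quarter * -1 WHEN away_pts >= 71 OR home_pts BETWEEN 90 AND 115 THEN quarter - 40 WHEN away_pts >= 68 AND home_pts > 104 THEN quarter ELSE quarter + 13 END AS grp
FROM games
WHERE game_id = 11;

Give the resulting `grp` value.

game_id = 11: away_pts=104, quarter=3, home_pts=112, venue=neutral.
away_pts >= 119 AND home_pts < 120 → false
away_pts >= 110 AND venue IN ('away', 'neutral') → false
away_pts >= 81 → true → -3

-3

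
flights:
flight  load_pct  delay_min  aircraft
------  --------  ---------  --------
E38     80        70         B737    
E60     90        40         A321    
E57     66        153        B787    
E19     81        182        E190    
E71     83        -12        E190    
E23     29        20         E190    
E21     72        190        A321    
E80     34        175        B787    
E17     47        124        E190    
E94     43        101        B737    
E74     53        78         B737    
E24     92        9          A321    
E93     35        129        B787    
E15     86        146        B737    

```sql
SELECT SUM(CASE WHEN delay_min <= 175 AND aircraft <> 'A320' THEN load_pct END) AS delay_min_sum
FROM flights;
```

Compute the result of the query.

flight=E38: ✓ → 80
flight=E60: ✓ → 90
flight=E57: ✓ → 66
flight=E19: ✗
flight=E71: ✓ → 83
flight=E23: ✓ → 29
flight=E21: ✗
flight=E80: ✓ → 34
flight=E17: ✓ → 47
flight=E94: ✓ → 43
flight=E74: ✓ → 53
flight=E24: ✓ → 92
flight=E93: ✓ → 35
flight=E15: ✓ → 86
delay_min_sum = 80 + 90 + 66 + 83 + 29 + 34 + 47 + 43 + 53 + 92 + 35 + 86 = 738

738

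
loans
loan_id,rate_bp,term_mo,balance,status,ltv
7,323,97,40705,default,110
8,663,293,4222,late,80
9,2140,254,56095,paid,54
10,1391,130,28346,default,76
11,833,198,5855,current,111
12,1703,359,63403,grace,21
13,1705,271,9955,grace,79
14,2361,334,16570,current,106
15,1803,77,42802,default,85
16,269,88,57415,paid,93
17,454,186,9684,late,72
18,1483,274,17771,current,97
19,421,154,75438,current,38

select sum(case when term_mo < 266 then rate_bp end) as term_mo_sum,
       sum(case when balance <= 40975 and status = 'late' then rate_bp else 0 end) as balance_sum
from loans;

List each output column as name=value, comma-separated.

term_mo_sum=7634, balance_sum=1117

[term_mo_sum: term_mo < 266]
loan_id=7: ✓ → 323
loan_id=8: ✗
loan_id=9: ✓ → 2140
loan_id=10: ✓ → 1391
loan_id=11: ✓ → 833
loan_id=12: ✗
loan_id=13: ✗
loan_id=14: ✗
loan_id=15: ✓ → 1803
loan_id=16: ✓ → 269
loan_id=17: ✓ → 454
loan_id=18: ✗
loan_id=19: ✓ → 421
term_mo_sum = 323 + 2140 + 1391 + 833 + 1803 + 269 + 454 + 421 = 7634
—
[balance_sum: balance <= 40975 and status = 'late']
loan_id=7: ✗
loan_id=8: ✓ → 663
loan_id=9: ✗
loan_id=10: ✗
loan_id=11: ✗
loan_id=12: ✗
loan_id=13: ✗
loan_id=14: ✗
loan_id=15: ✗
loan_id=16: ✗
loan_id=17: ✓ → 454
loan_id=18: ✗
loan_id=19: ✗
balance_sum = 663 + 454 = 1117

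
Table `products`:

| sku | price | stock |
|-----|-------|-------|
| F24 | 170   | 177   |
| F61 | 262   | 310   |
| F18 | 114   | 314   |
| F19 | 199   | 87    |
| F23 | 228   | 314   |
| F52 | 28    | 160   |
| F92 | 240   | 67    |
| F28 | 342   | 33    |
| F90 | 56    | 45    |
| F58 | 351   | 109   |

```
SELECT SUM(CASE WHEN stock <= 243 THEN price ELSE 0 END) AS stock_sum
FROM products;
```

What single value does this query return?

1386

sku=F24: ✓ → 170
sku=F61: ✗
sku=F18: ✗
sku=F19: ✓ → 199
sku=F23: ✗
sku=F52: ✓ → 28
sku=F92: ✓ → 240
sku=F28: ✓ → 342
sku=F90: ✓ → 56
sku=F58: ✓ → 351
stock_sum = 170 + 199 + 28 + 240 + 342 + 56 + 351 = 1386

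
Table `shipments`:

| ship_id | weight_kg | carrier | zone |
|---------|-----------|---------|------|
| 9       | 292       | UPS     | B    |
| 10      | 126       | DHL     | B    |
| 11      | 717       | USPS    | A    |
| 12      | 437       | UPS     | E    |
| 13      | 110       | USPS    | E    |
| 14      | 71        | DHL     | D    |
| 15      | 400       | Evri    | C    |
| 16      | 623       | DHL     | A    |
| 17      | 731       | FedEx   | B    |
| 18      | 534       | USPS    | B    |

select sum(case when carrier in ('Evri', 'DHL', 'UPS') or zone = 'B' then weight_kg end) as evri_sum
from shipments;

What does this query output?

3214

ship_id=9: ✓ → 292
ship_id=10: ✓ → 126
ship_id=11: ✗
ship_id=12: ✓ → 437
ship_id=13: ✗
ship_id=14: ✓ → 71
ship_id=15: ✓ → 400
ship_id=16: ✓ → 623
ship_id=17: ✓ → 731
ship_id=18: ✓ → 534
evri_sum = 292 + 126 + 437 + 71 + 400 + 623 + 731 + 534 = 3214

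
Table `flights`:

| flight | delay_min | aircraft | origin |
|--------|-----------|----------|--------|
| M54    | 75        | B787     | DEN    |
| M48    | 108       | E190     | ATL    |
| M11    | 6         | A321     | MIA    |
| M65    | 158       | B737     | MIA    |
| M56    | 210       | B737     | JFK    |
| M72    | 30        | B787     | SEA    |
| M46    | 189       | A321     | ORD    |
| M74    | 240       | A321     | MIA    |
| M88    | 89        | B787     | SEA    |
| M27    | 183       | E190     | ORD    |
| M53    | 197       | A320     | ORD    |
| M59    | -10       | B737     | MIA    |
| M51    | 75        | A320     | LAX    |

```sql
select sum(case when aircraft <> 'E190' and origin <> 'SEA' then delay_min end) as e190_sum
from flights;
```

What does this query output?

flight=M54: ✓ → 75
flight=M48: ✗
flight=M11: ✓ → 6
flight=M65: ✓ → 158
flight=M56: ✓ → 210
flight=M72: ✗
flight=M46: ✓ → 189
flight=M74: ✓ → 240
flight=M88: ✗
flight=M27: ✗
flight=M53: ✓ → 197
flight=M59: ✓ → -10
flight=M51: ✓ → 75
e190_sum = 75 + 6 + 158 + 210 + 189 + 240 + 197 + -10 + 75 = 1140

1140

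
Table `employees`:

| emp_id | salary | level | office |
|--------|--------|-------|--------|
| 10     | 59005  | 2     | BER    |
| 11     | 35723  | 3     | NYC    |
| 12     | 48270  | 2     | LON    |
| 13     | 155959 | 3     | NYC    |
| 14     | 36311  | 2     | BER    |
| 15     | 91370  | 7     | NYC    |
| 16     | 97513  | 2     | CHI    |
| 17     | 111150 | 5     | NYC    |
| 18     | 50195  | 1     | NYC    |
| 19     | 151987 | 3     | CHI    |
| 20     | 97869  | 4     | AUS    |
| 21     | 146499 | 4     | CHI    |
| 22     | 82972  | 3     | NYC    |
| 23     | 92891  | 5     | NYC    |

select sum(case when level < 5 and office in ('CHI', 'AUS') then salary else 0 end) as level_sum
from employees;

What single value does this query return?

493868

emp_id=10: ✗
emp_id=11: ✗
emp_id=12: ✗
emp_id=13: ✗
emp_id=14: ✗
emp_id=15: ✗
emp_id=16: ✓ → 97513
emp_id=17: ✗
emp_id=18: ✗
emp_id=19: ✓ → 151987
emp_id=20: ✓ → 97869
emp_id=21: ✓ → 146499
emp_id=22: ✗
emp_id=23: ✗
level_sum = 97513 + 151987 + 97869 + 146499 = 493868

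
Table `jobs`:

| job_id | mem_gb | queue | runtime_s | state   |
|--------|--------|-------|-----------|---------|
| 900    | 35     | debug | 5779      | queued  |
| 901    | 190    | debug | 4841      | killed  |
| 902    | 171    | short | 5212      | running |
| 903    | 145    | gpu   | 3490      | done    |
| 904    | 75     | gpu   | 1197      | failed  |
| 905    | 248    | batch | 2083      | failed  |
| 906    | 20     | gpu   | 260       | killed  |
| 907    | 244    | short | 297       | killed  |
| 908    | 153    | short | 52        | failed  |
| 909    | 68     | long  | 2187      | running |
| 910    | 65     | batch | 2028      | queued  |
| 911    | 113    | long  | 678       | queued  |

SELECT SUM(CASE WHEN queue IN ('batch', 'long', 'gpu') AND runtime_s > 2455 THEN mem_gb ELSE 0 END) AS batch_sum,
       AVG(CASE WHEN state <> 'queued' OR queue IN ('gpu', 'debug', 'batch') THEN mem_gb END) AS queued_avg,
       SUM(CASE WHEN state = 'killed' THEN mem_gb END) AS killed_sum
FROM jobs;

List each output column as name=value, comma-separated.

[batch_sum: queue IN ('batch', 'long', 'gpu') AND runtime_s > 2455]
job_id=900: ✗
job_id=901: ✗
job_id=902: ✗
job_id=903: ✓ → 145
job_id=904: ✗
job_id=905: ✗
job_id=906: ✗
job_id=907: ✗
job_id=908: ✗
job_id=909: ✗
job_id=910: ✗
job_id=911: ✗
batch_sum = 145
—
[queued_avg: state <> 'queued' OR queue IN ('gpu', 'debug', 'batch')]
job_id=900: ✓ → 35
job_id=901: ✓ → 190
job_id=902: ✓ → 171
job_id=903: ✓ → 145
job_id=904: ✓ → 75
job_id=905: ✓ → 248
job_id=906: ✓ → 20
job_id=907: ✓ → 244
job_id=908: ✓ → 153
job_id=909: ✓ → 68
job_id=910: ✓ → 65
job_id=911: ✗
queued_avg = (35 + 190 + 171 + 145 + 75 + 248 + 20 + 244 + 153 + 68 + 65) / 11 = 128.5454545455
—
[killed_sum: state = 'killed']
job_id=900: ✗
job_id=901: ✓ → 190
job_id=902: ✗
job_id=903: ✗
job_id=904: ✗
job_id=905: ✗
job_id=906: ✓ → 20
job_id=907: ✓ → 244
job_id=908: ✗
job_id=909: ✗
job_id=910: ✗
job_id=911: ✗
killed_sum = 190 + 20 + 244 = 454

batch_sum=145, queued_avg=128.5454545455, killed_sum=454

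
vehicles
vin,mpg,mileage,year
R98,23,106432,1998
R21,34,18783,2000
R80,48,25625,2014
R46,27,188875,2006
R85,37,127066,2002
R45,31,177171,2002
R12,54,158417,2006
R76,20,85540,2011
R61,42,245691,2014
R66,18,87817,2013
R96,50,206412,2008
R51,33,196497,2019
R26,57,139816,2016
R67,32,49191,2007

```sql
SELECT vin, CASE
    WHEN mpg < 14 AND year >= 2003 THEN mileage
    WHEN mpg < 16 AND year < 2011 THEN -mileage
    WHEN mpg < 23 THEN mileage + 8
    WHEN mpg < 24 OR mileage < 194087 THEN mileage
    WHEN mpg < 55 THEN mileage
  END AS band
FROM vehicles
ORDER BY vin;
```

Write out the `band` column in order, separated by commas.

vin=R12: mpg < 24 OR mileage < 194087 → 158417
vin=R21: mpg < 24 OR mileage < 194087 → 18783
vin=R26: mpg < 24 OR mileage < 194087 → 139816
vin=R45: mpg < 24 OR mileage < 194087 → 177171
vin=R46: mpg < 24 OR mileage < 194087 → 188875
vin=R51: mpg < 55 → 196497
vin=R61: mpg < 55 → 245691
vin=R66: mpg < 23 → 87825
vin=R67: mpg < 24 OR mileage < 194087 → 49191
vin=R76: mpg < 23 → 85548
vin=R80: mpg < 24 OR mileage < 194087 → 25625
vin=R85: mpg < 24 OR mileage < 194087 → 127066
vin=R96: mpg < 55 → 206412
vin=R98: mpg < 24 OR mileage < 194087 → 106432

158417, 18783, 139816, 177171, 188875, 196497, 245691, 87825, 49191, 85548, 25625, 127066, 206412, 106432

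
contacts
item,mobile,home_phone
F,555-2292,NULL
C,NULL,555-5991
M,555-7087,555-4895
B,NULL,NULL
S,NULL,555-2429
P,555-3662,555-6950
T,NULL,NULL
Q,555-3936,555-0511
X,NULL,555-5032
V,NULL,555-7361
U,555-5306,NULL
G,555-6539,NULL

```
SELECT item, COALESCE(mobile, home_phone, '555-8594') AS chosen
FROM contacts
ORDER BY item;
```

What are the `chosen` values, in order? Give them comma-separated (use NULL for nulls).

555-8594, 555-5991, 555-2292, 555-6539, 555-7087, 555-3662, 555-3936, 555-2429, 555-8594, 555-5306, 555-7361, 555-5032

item=B: mobile=NULL, home_phone=NULL, → literal 555-8594 → 555-8594
item=C: mobile=NULL, home_phone=555-5991 → 555-5991
item=F: mobile=555-2292 → 555-2292
item=G: mobile=555-6539 → 555-6539
item=M: mobile=555-7087 → 555-7087
item=P: mobile=555-3662 → 555-3662
item=Q: mobile=555-3936 → 555-3936
item=S: mobile=NULL, home_phone=555-2429 → 555-2429
item=T: mobile=NULL, home_phone=NULL, → literal 555-8594 → 555-8594
item=U: mobile=555-5306 → 555-5306
item=V: mobile=NULL, home_phone=555-7361 → 555-7361
item=X: mobile=NULL, home_phone=555-5032 → 555-5032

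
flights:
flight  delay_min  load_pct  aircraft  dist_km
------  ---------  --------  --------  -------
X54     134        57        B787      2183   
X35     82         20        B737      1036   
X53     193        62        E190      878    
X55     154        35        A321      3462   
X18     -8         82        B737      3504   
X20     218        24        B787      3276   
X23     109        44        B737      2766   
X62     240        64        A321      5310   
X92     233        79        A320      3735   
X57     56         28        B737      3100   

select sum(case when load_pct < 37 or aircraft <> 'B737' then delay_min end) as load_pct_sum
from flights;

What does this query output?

flight=X54: ✓ → 134
flight=X35: ✓ → 82
flight=X53: ✓ → 193
flight=X55: ✓ → 154
flight=X18: ✗
flight=X20: ✓ → 218
flight=X23: ✗
flight=X62: ✓ → 240
flight=X92: ✓ → 233
flight=X57: ✓ → 56
load_pct_sum = 134 + 82 + 193 + 154 + 218 + 240 + 233 + 56 = 1310

1310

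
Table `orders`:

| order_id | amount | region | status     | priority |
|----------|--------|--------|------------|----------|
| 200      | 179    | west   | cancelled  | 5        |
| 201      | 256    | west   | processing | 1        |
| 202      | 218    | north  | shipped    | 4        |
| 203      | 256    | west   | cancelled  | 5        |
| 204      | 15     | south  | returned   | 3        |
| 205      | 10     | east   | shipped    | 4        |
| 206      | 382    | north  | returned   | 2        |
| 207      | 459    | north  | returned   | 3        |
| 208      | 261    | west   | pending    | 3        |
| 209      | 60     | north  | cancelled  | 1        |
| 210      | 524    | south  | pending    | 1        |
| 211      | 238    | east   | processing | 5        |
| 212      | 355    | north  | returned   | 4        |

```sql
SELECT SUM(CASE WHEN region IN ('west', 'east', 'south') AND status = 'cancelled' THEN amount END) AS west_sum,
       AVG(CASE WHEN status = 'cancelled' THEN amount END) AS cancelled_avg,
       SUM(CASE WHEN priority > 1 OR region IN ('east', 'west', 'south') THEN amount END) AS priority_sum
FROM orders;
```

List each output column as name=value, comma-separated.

[west_sum: region IN ('west', 'east', 'south') AND status = 'cancelled']
order_id=200: ✓ → 179
order_id=201: ✗
order_id=202: ✗
order_id=203: ✓ → 256
order_id=204: ✗
order_id=205: ✗
order_id=206: ✗
order_id=207: ✗
order_id=208: ✗
order_id=209: ✗
order_id=210: ✗
order_id=211: ✗
order_id=212: ✗
west_sum = 179 + 256 = 435
—
[cancelled_avg: status = 'cancelled']
order_id=200: ✓ → 179
order_id=201: ✗
order_id=202: ✗
order_id=203: ✓ → 256
order_id=204: ✗
order_id=205: ✗
order_id=206: ✗
order_id=207: ✗
order_id=208: ✗
order_id=209: ✓ → 60
order_id=210: ✗
order_id=211: ✗
order_id=212: ✗
cancelled_avg = (179 + 256 + 60) / 3 = 165
—
[priority_sum: priority > 1 OR region IN ('east', 'west', 'south')]
order_id=200: ✓ → 179
order_id=201: ✓ → 256
order_id=202: ✓ → 218
order_id=203: ✓ → 256
order_id=204: ✓ → 15
order_id=205: ✓ → 10
order_id=206: ✓ → 382
order_id=207: ✓ → 459
order_id=208: ✓ → 261
order_id=209: ✗
order_id=210: ✓ → 524
order_id=211: ✓ → 238
order_id=212: ✓ → 355
priority_sum = 179 + 256 + 218 + 256 + 15 + 10 + 382 + 459 + 261 + 524 + 238 + 355 = 3153

west_sum=435, cancelled_avg=165, priority_sum=3153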